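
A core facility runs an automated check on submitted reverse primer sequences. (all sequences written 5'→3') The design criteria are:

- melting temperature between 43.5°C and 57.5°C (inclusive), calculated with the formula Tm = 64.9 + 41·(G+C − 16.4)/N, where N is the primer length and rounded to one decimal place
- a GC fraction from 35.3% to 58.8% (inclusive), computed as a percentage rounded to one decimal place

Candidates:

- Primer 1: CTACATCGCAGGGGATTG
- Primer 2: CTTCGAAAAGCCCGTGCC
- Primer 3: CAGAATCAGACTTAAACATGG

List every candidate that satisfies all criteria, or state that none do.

Primer 1 (18 nt, A=4 T=4 G=6 C=4): Tm = 64.9 + 41·(10 − 16.4)/18 = 50.3°C ✓; GC 10/18 = 55.6% ✓ — passes.
Primer 2 (18 nt, A=4 T=3 G=4 C=7): Tm = 64.9 + 41·(11 − 16.4)/18 = 52.6°C ✓; GC 11/18 = 61.1%, outside 35.3–58.8% ✗ — fails.
Primer 3 (21 nt, A=9 T=4 G=4 C=4): Tm = 64.9 + 41·(8 − 16.4)/21 = 48.5°C ✓; GC 8/21 = 38.1% ✓ — passes.

Primer 1 and Primer 3.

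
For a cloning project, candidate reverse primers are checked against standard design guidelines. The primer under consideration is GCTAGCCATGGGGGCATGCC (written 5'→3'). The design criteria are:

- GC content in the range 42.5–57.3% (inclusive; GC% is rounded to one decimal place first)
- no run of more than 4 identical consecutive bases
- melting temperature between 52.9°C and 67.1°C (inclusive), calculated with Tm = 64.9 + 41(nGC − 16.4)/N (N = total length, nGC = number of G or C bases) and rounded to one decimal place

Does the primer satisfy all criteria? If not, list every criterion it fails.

Fails: GC content, homopolymer run.

Base counts: A=3, T=3, G=8, C=6 (length 20).
GC content: GC 14/20 = 70.0%, outside 42.5–57.3% ✗
homopolymer run: longest run = 5, exceeds 4 ✗
Tm: Tm = 64.9 + 41·(14 − 16.4)/20 = 60.0°C ✓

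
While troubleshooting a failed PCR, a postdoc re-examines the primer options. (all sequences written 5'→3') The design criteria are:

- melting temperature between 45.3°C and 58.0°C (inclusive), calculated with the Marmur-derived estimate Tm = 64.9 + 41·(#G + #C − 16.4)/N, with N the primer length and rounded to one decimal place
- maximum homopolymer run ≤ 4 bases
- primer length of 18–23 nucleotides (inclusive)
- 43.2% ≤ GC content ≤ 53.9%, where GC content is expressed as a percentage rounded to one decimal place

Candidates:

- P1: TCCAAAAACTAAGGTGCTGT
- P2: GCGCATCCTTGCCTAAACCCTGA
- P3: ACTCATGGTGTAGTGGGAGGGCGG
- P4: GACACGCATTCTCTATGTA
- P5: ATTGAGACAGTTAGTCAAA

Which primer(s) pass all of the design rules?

P1 (20 nt, A=7 T=5 G=4 C=4): Tm = 64.9 + 41·(8 − 16.4)/20 = 47.7°C ✓; longest run = 5, exceeds 4 ✗; length 20 ✓; GC 8/20 = 40.0%, outside 43.2–53.9% ✗ — fails.
P2 (23 nt, A=5 T=5 G=4 C=9): Tm = 64.9 + 41·(13 − 16.4)/23 = 58.8°C, outside 45.3–58.0°C ✗; longest run = 3 ✓; length 23 ✓; GC 13/23 = 56.5%, outside 43.2–53.9% ✗ — fails.
P3 (24 nt, A=4 T=5 G=12 C=3): Tm = 64.9 + 41·(15 − 16.4)/24 = 62.5°C, outside 45.3–58.0°C ✗; longest run = 3 ✓; length 24, outside 18–23 ✗; GC 15/24 = 62.5%, outside 43.2–53.9% ✗ — fails.
P4 (19 nt, A=5 T=6 G=3 C=5): Tm = 64.9 + 41·(8 − 16.4)/19 = 46.8°C ✓; longest run = 2 ✓; length 19 ✓; GC 8/19 = 42.1%, outside 43.2–53.9% ✗ — fails.
P5 (19 nt, A=8 T=5 G=4 C=2): Tm = 64.9 + 41·(6 − 16.4)/19 = 42.5°C, outside 45.3–58.0°C ✗; longest run = 3 ✓; length 19 ✓; GC 6/19 = 31.6%, outside 43.2–53.9% ✗ — fails.

None of the candidates satisfy all criteria.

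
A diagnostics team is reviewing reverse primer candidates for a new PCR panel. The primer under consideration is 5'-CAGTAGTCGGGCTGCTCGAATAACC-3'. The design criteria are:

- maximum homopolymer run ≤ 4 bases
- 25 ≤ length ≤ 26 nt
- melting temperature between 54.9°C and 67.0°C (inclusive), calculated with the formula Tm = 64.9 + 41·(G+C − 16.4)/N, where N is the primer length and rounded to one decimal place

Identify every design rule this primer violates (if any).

Meets all criteria.

Base counts: A=6, T=5, G=7, C=7 (length 25).
homopolymer run: longest run = 3 ✓
length: length 25 ✓
Tm: Tm = 64.9 + 41·(14 − 16.4)/25 = 61.0°C ✓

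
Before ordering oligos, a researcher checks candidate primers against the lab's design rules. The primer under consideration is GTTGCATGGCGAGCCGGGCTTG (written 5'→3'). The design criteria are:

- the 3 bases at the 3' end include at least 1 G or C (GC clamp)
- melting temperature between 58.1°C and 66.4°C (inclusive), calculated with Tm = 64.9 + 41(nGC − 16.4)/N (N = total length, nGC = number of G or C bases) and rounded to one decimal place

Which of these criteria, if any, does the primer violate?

Meets all criteria.

Base counts: A=2, T=5, G=10, C=5 (length 22).
GC clamp: 3' end TTG has 1 G/C ✓
Tm: Tm = 64.9 + 41·(15 − 16.4)/22 = 62.3°C ✓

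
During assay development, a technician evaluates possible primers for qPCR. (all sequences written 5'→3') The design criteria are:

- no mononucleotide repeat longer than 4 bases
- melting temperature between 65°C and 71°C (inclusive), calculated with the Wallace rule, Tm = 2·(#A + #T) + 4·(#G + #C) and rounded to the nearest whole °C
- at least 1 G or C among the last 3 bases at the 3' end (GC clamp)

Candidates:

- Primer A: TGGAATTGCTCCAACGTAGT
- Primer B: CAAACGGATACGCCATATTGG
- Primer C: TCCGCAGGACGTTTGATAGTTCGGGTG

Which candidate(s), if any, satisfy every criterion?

Primer A (20 nt, A=5 T=6 G=5 C=4): longest run = 2 ✓; Tm = 2·11 + 4·9 = 58°C, outside 65–71°C ✗; 3' end AGT has 1 G/C ✓ — fails.
Primer B (21 nt, A=7 T=4 G=5 C=5): longest run = 3 ✓; Tm = 2·11 + 4·10 = 62°C, outside 65–71°C ✗; 3' end TGG has 2 G/C ✓ — fails.
Primer C (27 nt, A=4 T=8 G=10 C=5): longest run = 3 ✓; Tm = 2·12 + 4·15 = 84°C, outside 65–71°C ✗; 3' end GTG has 2 G/C ✓ — fails.

None of the candidates satisfy all criteria.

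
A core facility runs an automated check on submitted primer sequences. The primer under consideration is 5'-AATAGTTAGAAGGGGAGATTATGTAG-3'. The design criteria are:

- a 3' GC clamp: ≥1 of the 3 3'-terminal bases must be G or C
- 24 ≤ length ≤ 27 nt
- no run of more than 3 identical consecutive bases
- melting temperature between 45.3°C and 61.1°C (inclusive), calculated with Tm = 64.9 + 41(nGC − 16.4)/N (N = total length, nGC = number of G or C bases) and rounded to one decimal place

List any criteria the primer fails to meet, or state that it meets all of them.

Fails: homopolymer run.

Base counts: A=10, T=7, G=9, C=0 (length 26).
GC clamp: 3' end TAG has 1 G/C ✓
length: length 26 ✓
homopolymer run: longest run = 4, exceeds 3 ✗
Tm: Tm = 64.9 + 41·(9 − 16.4)/26 = 53.2°C ✓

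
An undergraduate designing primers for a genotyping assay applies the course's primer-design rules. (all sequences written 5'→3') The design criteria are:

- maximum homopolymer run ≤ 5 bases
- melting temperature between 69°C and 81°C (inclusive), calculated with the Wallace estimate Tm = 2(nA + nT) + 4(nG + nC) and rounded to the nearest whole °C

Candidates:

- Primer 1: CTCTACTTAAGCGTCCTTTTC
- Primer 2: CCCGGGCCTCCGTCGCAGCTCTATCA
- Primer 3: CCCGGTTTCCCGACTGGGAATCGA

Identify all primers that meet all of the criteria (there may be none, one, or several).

Primer 3 only.

Primer 1 (21 nt, A=3 T=9 G=2 C=7): longest run = 4 ✓; Tm = 2·12 + 4·9 = 60°C, outside 69–81°C ✗ — fails.
Primer 2 (26 nt, A=3 T=5 G=6 C=12): longest run = 3 ✓; Tm = 2·8 + 4·18 = 88°C, outside 69–81°C ✗ — fails.
Primer 3 (24 nt, A=4 T=5 G=7 C=8): longest run = 3 ✓; Tm = 2·9 + 4·15 = 78°C ✓ — passes.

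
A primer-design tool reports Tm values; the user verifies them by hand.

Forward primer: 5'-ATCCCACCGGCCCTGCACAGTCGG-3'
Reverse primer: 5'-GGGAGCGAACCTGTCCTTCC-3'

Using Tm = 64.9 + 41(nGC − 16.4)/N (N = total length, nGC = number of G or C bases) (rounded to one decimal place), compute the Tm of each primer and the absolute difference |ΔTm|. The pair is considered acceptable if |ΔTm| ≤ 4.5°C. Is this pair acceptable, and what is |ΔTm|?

Forward: G+C = 17, N = 24 → Tm = 64.9 + 41·(17 − 16.4)/24 = 65.9°C.
Reverse: G+C = 13, N = 20 → Tm = 64.9 + 41·(13 − 16.4)/20 = 57.9°C.
|ΔTm| = |65.9 − 57.9| = 8.0°C, > 4.5°C.

|ΔTm| = 8.0°C; the pair is not acceptable.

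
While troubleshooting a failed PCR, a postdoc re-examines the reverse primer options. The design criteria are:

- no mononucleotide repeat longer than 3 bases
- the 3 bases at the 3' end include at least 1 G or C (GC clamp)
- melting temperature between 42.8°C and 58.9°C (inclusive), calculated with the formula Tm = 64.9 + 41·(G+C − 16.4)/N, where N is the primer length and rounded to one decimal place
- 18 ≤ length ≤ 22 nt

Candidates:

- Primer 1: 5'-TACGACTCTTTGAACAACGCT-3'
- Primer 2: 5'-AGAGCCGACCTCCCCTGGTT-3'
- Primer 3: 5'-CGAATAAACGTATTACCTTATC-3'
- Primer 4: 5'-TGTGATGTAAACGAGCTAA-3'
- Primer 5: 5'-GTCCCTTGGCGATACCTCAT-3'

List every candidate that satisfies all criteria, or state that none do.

Primer 1, Primer 3 and Primer 5.

Primer 1 (21 nt, A=6 T=6 G=3 C=6): longest run = 3 ✓; 3' end GCT has 2 G/C ✓; Tm = 64.9 + 41·(9 − 16.4)/21 = 50.5°C ✓; length 21 ✓ — passes.
Primer 2 (20 nt, A=3 T=4 G=5 C=8): longest run = 4, exceeds 3 ✗; 3' end GTT has 1 G/C ✓; Tm = 64.9 + 41·(13 − 16.4)/20 = 57.9°C ✓; length 20 ✓ — fails.
Primer 3 (22 nt, A=8 T=7 G=2 C=5): longest run = 3 ✓; 3' end ATC has 1 G/C ✓; Tm = 64.9 + 41·(7 − 16.4)/22 = 47.4°C ✓; length 22 ✓ — passes.
Primer 4 (19 nt, A=7 T=5 G=5 C=2): longest run = 3 ✓; 3' end TAA has 0 G/C, need ≥1 ✗; Tm = 64.9 + 41·(7 − 16.4)/19 = 44.6°C ✓; length 19 ✓ — fails.
Primer 5 (20 nt, A=3 T=6 G=4 C=7): longest run = 3 ✓; 3' end CAT has 1 G/C ✓; Tm = 64.9 + 41·(11 − 16.4)/20 = 53.8°C ✓; length 20 ✓ — passes.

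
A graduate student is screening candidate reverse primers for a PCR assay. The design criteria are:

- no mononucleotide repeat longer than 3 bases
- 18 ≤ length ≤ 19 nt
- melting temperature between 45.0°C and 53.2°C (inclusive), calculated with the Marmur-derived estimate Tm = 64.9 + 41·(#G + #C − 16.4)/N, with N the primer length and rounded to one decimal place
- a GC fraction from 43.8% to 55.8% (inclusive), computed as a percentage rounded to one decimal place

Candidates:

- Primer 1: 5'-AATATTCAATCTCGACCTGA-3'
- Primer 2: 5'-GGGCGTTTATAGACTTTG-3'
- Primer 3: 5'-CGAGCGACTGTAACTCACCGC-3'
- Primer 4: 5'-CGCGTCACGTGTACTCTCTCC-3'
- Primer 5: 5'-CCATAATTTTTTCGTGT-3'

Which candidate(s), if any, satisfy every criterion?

Primer 1 (20 nt, A=7 T=6 G=2 C=5): longest run = 2 ✓; length 20, outside 18–19 ✗; Tm = 64.9 + 41·(7 − 16.4)/20 = 45.6°C ✓; GC 7/20 = 35.0%, outside 43.8–55.8% ✗ — fails.
Primer 2 (18 nt, A=3 T=7 G=6 C=2): longest run = 3 ✓; length 18 ✓; Tm = 64.9 + 41·(8 − 16.4)/18 = 45.8°C ✓; GC 8/18 = 44.4% ✓ — passes.
Primer 3 (21 nt, A=5 T=3 G=5 C=8): longest run = 2 ✓; length 21, outside 18–19 ✗; Tm = 64.9 + 41·(13 − 16.4)/21 = 58.3°C, outside 45.0–53.2°C ✗; GC 13/21 = 61.9%, outside 43.8–55.8% ✗ — fails.
Primer 4 (21 nt, A=2 T=6 G=4 C=9): longest run = 2 ✓; length 21, outside 18–19 ✗; Tm = 64.9 + 41·(13 − 16.4)/21 = 58.3°C, outside 45.0–53.2°C ✗; GC 13/21 = 61.9%, outside 43.8–55.8% ✗ — fails.
Primer 5 (17 nt, A=3 T=9 G=2 C=3): longest run = 6, exceeds 3 ✗; length 17, outside 18–19 ✗; Tm = 64.9 + 41·(5 − 16.4)/17 = 37.4°C, outside 45.0–53.2°C ✗; GC 5/17 = 29.4%, outside 43.8–55.8% ✗ — fails.

Primer 2 only.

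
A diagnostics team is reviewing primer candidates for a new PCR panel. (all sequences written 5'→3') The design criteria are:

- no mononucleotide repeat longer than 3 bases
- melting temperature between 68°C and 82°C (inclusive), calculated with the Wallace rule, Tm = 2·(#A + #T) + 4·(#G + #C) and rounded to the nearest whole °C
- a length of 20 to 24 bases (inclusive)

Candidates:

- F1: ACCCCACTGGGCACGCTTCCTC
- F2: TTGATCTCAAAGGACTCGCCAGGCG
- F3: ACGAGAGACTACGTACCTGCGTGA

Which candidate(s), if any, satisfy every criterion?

F1 (22 nt, A=3 T=4 G=4 C=11): longest run = 4, exceeds 3 ✗; Tm = 2·7 + 4·15 = 74°C ✓; length 22 ✓ — fails.
F2 (25 nt, A=6 T=5 G=7 C=7): longest run = 3 ✓; Tm = 2·11 + 4·14 = 78°C ✓; length 25, outside 20–24 ✗ — fails.
F3 (24 nt, A=7 T=4 G=7 C=6): longest run = 2 ✓; Tm = 2·11 + 4·13 = 74°C ✓; length 24 ✓ — passes.

F3 only.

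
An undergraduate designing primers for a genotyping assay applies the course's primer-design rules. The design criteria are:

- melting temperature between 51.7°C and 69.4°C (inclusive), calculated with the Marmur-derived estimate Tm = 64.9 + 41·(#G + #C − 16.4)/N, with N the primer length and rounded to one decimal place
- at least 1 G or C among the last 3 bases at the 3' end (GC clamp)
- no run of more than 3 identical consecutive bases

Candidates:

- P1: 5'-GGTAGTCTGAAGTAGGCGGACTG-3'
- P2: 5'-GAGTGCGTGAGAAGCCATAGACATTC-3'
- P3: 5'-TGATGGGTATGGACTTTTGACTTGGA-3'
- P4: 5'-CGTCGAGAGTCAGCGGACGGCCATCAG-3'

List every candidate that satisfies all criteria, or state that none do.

P1, P2 and P4.

P1 (23 nt, A=5 T=5 G=10 C=3): Tm = 64.9 + 41·(13 − 16.4)/23 = 58.8°C ✓; 3' end CTG has 2 G/C ✓; longest run = 2 ✓ — passes.
P2 (26 nt, A=8 T=5 G=8 C=5): Tm = 64.9 + 41·(13 − 16.4)/26 = 59.5°C ✓; 3' end TTC has 1 G/C ✓; longest run = 2 ✓ — passes.
P3 (26 nt, A=5 T=10 G=9 C=2): Tm = 64.9 + 41·(11 − 16.4)/26 = 56.4°C ✓; 3' end GGA has 2 G/C ✓; longest run = 4, exceeds 3 ✗ — fails.
P4 (27 nt, A=6 T=3 G=10 C=8): Tm = 64.9 + 41·(18 − 16.4)/27 = 67.3°C ✓; 3' end CAG has 2 G/C ✓; longest run = 2 ✓ — passes.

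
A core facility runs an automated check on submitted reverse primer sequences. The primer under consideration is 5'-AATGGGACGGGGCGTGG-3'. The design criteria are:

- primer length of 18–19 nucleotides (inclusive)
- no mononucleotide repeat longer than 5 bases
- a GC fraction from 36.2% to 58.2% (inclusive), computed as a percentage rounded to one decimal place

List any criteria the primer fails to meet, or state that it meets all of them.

Fails: length, GC content.

Base counts: A=3, T=2, G=10, C=2 (length 17).
length: length 17, outside 18–19 ✗
homopolymer run: longest run = 4 ✓
GC content: GC 12/17 = 70.6%, outside 36.2–58.2% ✗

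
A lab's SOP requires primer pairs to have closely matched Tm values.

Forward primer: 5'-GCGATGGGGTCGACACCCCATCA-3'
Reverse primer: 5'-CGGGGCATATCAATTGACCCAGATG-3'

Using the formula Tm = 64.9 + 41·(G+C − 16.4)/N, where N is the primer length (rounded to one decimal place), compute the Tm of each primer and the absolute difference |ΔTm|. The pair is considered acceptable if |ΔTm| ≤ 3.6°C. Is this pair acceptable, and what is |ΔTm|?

|ΔTm| = 3.1°C; the pair is acceptable.

Forward: G+C = 15, N = 23 → Tm = 64.9 + 41·(15 − 16.4)/23 = 62.4°C.
Reverse: G+C = 13, N = 25 → Tm = 64.9 + 41·(13 − 16.4)/25 = 59.3°C.
|ΔTm| = |62.4 − 59.3| = 3.1°C, ≤ 3.6°C.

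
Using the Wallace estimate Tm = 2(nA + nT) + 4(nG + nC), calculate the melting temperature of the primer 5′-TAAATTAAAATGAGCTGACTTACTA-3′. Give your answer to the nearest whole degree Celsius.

Base counts: A=11, T=8, G=3, C=3 (length 25).
Tm = 2·(11+8) + 4·(3+3) = 2·19 + 4·6 = 38 + 24 = 62°C.

62°C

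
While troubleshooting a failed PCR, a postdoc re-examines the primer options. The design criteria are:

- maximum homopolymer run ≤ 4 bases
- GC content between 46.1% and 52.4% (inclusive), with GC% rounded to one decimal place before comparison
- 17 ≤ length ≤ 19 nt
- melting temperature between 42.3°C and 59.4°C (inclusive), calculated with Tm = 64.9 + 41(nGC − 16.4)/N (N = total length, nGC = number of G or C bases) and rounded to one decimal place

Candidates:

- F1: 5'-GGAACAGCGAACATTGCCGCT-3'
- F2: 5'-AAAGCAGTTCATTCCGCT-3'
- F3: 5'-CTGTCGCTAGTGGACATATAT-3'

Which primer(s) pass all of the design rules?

None of the candidates satisfy all criteria.

F1 (21 nt, A=6 T=3 G=6 C=6): longest run = 2 ✓; GC 12/21 = 57.1%, outside 46.1–52.4% ✗; length 21, outside 17–19 ✗; Tm = 64.9 + 41·(12 − 16.4)/21 = 56.3°C ✓ — fails.
F2 (18 nt, A=5 T=5 G=3 C=5): longest run = 3 ✓; GC 8/18 = 44.4%, outside 46.1–52.4% ✗; length 18 ✓; Tm = 64.9 + 41·(8 − 16.4)/18 = 45.8°C ✓ — fails.
F3 (21 nt, A=5 T=7 G=5 C=4): longest run = 2 ✓; GC 9/21 = 42.9%, outside 46.1–52.4% ✗; length 21, outside 17–19 ✗; Tm = 64.9 + 41·(9 − 16.4)/21 = 50.5°C ✓ — fails.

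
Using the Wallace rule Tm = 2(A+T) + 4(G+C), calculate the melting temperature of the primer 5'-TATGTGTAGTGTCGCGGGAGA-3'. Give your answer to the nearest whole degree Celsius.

Base counts: A=4, T=6, G=9, C=2 (length 21).
Tm = 2·(4+6) + 4·(9+2) = 2·10 + 4·11 = 20 + 44 = 64°C.

64°C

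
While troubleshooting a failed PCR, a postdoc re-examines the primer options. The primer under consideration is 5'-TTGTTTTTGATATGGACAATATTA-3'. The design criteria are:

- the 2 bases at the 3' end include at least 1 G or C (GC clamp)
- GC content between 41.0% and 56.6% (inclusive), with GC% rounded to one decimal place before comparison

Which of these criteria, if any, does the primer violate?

Base counts: A=7, T=12, G=4, C=1 (length 24).
GC clamp: 3' end TA has 0 G/C, need ≥1 ✗
GC content: GC 5/24 = 20.8%, outside 41.0–56.6% ✗

Fails: GC clamp, GC content.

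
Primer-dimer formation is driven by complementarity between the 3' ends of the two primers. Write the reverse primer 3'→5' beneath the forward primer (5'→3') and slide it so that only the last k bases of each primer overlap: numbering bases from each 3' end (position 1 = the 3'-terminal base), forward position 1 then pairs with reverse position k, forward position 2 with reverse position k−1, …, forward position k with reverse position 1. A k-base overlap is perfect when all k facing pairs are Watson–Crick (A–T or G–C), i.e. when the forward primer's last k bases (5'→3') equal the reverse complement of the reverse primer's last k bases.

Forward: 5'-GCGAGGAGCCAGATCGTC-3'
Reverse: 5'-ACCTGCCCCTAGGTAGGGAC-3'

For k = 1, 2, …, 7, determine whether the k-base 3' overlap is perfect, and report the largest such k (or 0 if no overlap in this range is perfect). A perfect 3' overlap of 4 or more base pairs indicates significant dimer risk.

Last 7 bases (5'→3') — forward …GATCGTC, reverse …TAGGGAC.
Reverse complement of the reverse primer's last 7 bases: GTCCCTA; its first k bases are the reverse complement of the reverse primer's last k bases, so a perfect k-base overlap needs the forward primer's last k bases to equal them.
Comparing (forward last k vs required): k=1: C vs G ✗; k=2: TC vs GT ✗; k=3: GTC vs GTC ✓; k=4: CGTC vs GTCC ✗; k=5: TCGTC vs GTCCC ✗; k=6: ATCGTC vs GTCCCT ✗; k=7: GATCGTC vs GTCCCTA ✗.
Only k = 3 is perfect, so the longest perfect 3' overlap is 3.

Longest perfect overlap: 3 complementary base pairs; below the dimer-risk threshold (threshold 4).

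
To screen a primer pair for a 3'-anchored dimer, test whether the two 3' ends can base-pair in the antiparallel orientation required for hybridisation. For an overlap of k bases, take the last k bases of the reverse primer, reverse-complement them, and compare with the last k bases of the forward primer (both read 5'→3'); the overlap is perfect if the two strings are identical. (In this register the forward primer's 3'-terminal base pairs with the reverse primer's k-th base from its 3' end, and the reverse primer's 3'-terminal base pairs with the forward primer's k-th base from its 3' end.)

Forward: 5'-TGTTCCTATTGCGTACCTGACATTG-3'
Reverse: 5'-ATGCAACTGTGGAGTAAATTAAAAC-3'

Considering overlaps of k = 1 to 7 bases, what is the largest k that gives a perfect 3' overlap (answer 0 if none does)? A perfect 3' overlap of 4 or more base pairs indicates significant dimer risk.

Last 7 bases (5'→3') — forward …GACATTG, reverse …TTAAAAC.
Reverse complement of the reverse primer's last 7 bases: GTTTTAA; its first k bases are the reverse complement of the reverse primer's last k bases, so a perfect k-base overlap needs the forward primer's last k bases to equal them.
Comparing (forward last k vs required): k=1: G vs G ✓; k=2: TG vs GT ✗; k=3: TTG vs GTT ✗; k=4: ATTG vs GTTT ✗; k=5: CATTG vs GTTTT ✗; k=6: ACATTG vs GTTTTA ✗; k=7: GACATTG vs GTTTTAA ✗.
Only k = 1 is perfect, so the longest perfect 3' overlap is 1.

Longest perfect overlap: 1 complementary base pair; below the dimer-risk threshold (threshold 4).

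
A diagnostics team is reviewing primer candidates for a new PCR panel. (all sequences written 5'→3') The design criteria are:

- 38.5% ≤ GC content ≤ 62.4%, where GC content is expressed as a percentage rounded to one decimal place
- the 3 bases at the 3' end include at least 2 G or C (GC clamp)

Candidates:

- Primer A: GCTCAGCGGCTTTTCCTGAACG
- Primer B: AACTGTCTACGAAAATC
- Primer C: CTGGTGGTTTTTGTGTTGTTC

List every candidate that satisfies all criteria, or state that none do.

Primer A only.

Primer A (22 nt, A=3 T=6 G=6 C=7): GC 13/22 = 59.1% ✓; 3' end ACG has 2 G/C ✓ — passes.
Primer B (17 nt, A=7 T=4 G=2 C=4): GC 6/17 = 35.3%, outside 38.5–62.4% ✗; 3' end ATC has 1 G/C, need ≥2 ✗ — fails.
Primer C (21 nt, A=0 T=12 G=7 C=2): GC 9/21 = 42.9% ✓; 3' end TTC has 1 G/C, need ≥2 ✗ — fails.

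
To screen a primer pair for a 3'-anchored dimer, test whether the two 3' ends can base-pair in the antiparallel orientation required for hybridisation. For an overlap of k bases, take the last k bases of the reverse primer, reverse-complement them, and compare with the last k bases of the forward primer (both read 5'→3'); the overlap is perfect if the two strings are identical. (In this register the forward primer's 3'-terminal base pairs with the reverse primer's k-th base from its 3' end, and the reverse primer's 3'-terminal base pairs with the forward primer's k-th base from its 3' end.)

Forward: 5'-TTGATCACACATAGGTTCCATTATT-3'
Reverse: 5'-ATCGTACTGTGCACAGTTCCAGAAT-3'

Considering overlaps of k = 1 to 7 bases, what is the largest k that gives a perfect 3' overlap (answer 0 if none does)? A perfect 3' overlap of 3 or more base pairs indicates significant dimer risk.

Longest perfect overlap: 3 complementary base pairs; significant dimer risk (threshold 3).

Last 7 bases (5'→3') — forward …CATTATT, reverse …CCAGAAT.
Reverse complement of the reverse primer's last 7 bases: ATTCTGG; its first k bases are the reverse complement of the reverse primer's last k bases, so a perfect k-base overlap needs the forward primer's last k bases to equal them.
Comparing (forward last k vs required): k=1: T vs A ✗; k=2: TT vs AT ✗; k=3: ATT vs ATT ✓; k=4: TATT vs ATTC ✗; k=5: TTATT vs ATTCT ✗; k=6: ATTATT vs ATTCTG ✗; k=7: CATTATT vs ATTCTGG ✗.
Only k = 3 is perfect, so the longest perfect 3' overlap is 3.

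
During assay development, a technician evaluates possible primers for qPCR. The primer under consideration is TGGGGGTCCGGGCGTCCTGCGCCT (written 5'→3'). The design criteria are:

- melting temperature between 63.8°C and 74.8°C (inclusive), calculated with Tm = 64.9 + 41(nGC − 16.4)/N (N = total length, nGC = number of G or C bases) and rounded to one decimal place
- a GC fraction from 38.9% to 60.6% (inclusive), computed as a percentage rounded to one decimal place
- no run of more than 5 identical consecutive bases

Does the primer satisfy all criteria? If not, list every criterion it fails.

Base counts: A=0, T=5, G=11, C=8 (length 24).
Tm: Tm = 64.9 + 41·(19 − 16.4)/24 = 69.3°C ✓
GC content: GC 19/24 = 79.2%, outside 38.9–60.6% ✗
homopolymer run: longest run = 5 ✓

Fails: GC content.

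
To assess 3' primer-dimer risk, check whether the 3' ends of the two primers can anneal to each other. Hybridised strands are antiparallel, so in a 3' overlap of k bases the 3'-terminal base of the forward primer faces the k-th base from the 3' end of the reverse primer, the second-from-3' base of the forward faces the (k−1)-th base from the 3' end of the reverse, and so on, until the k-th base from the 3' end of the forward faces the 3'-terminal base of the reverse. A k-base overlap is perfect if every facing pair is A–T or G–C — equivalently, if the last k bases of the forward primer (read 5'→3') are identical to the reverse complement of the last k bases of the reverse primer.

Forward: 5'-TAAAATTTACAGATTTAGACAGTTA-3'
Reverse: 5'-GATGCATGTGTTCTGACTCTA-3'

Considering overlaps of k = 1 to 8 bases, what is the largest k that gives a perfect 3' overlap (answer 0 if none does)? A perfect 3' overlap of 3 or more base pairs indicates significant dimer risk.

Longest perfect overlap: 2 complementary base pairs; below the dimer-risk threshold (threshold 3).

Last 8 bases (5'→3') — forward …GACAGTTA, reverse …TGACTCTA.
Reverse complement of the reverse primer's last 8 bases: TAGAGTCA; its first k bases are the reverse complement of the reverse primer's last k bases, so a perfect k-base overlap needs the forward primer's last k bases to equal them.
Comparing (forward last k vs required): k=1: A vs T ✗; k=2: TA vs TA ✓; k=3: TTA vs TAG ✗; k=4: GTTA vs TAGA ✗; k=5: AGTTA vs TAGAG ✗; k=6: CAGTTA vs TAGAGT ✗; k=7: ACAGTTA vs TAGAGTC ✗; k=8: GACAGTTA vs TAGAGTCA ✗.
Only k = 2 is perfect, so the longest perfect 3' overlap is 2.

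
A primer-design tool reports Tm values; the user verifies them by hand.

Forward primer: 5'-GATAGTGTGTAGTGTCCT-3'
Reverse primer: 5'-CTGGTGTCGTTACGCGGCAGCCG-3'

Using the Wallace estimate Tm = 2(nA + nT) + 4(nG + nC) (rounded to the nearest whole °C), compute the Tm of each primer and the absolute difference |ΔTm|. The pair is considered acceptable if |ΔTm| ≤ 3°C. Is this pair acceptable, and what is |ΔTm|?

|ΔTm| = 26°C; the pair is not acceptable.

Forward: A=3 T=7 G=6 C=2 → Tm = 2·10 + 4·8 = 52°C.
Reverse: A=2 T=5 G=9 C=7 → Tm = 2·7 + 4·16 = 78°C.
|ΔTm| = |52 − 78| = 26°C, > 3°C.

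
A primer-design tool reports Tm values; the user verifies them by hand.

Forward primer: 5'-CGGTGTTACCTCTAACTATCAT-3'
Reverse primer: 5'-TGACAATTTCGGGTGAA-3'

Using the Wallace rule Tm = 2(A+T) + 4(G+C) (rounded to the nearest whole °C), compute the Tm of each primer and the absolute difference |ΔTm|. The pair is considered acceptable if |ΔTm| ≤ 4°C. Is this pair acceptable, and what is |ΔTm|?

|ΔTm| = 14°C; the pair is not acceptable.

Forward: A=5 T=8 G=3 C=6 → Tm = 2·13 + 4·9 = 62°C.
Reverse: A=5 T=5 G=5 C=2 → Tm = 2·10 + 4·7 = 48°C.
|ΔTm| = |62 − 48| = 14°C, > 4°C.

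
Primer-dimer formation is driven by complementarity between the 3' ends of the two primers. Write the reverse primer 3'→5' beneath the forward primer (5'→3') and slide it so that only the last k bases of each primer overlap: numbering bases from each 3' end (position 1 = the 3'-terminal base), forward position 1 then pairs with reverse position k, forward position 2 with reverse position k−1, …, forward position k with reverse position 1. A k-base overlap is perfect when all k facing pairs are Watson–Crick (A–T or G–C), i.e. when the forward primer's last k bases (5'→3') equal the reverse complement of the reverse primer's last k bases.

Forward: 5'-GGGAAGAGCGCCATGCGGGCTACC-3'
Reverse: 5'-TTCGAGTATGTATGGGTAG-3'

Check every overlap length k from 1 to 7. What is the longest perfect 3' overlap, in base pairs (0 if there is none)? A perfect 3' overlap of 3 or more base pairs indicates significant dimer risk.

Last 7 bases (5'→3') — forward …GGCTACC, reverse …TGGGTAG.
Reverse complement of the reverse primer's last 7 bases: CTACCCA; its first k bases are the reverse complement of the reverse primer's last k bases, so a perfect k-base overlap needs the forward primer's last k bases to equal them.
Comparing (forward last k vs required): k=1: C vs C ✓; k=2: CC vs CT ✗; k=3: ACC vs CTA ✗; k=4: TACC vs CTAC ✗; k=5: CTACC vs CTACC ✓; k=6: GCTACC vs CTACCC ✗; k=7: GGCTACC vs CTACCCA ✗.
Perfect overlaps at k = 1, 5; the largest is 5.

Longest perfect overlap: 5 complementary base pairs; significant dimer risk (threshold 3).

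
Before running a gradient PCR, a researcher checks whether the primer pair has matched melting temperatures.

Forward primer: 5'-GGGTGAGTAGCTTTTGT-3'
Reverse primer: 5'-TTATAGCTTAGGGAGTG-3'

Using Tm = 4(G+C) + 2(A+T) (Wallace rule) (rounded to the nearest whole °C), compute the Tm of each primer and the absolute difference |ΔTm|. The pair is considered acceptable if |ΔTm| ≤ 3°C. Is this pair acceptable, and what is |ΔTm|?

|ΔTm| = 2°C; the pair is acceptable.

Forward: A=2 T=7 G=7 C=1 → Tm = 2·9 + 4·8 = 50°C.
Reverse: A=4 T=6 G=6 C=1 → Tm = 2·10 + 4·7 = 48°C.
|ΔTm| = |50 − 48| = 2°C, ≤ 3°C.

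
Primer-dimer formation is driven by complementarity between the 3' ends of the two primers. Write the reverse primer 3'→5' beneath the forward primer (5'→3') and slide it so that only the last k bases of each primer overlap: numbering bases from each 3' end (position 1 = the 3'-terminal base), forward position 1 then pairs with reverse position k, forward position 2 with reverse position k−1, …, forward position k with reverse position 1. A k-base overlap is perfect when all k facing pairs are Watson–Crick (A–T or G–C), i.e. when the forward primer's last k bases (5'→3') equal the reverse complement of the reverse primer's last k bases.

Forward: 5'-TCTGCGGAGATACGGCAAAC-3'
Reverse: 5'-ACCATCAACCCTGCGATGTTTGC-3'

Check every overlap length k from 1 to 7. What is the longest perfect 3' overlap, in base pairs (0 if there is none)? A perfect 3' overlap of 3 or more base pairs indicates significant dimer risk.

Longest perfect overlap: 6 complementary base pairs; significant dimer risk (threshold 3).

Last 7 bases (5'→3') — forward …GGCAAAC, reverse …TGTTTGC.
Reverse complement of the reverse primer's last 7 bases: GCAAACA; its first k bases are the reverse complement of the reverse primer's last k bases, so a perfect k-base overlap needs the forward primer's last k bases to equal them.
Comparing (forward last k vs required): k=1: C vs G ✗; k=2: AC vs GC ✗; k=3: AAC vs GCA ✗; k=4: AAAC vs GCAA ✗; k=5: CAAAC vs GCAAA ✗; k=6: GCAAAC vs GCAAAC ✓; k=7: GGCAAAC vs GCAAACA ✗.
Only k = 6 is perfect, so the longest perfect 3' overlap is 6.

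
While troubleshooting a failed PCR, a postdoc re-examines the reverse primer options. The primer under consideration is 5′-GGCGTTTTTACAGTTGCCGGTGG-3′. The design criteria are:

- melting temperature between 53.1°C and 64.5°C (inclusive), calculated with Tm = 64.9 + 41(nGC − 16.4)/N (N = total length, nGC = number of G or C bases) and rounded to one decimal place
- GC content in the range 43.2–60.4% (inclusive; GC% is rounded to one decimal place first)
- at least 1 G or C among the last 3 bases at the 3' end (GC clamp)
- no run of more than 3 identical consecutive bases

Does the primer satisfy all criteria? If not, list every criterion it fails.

Base counts: A=2, T=8, G=9, C=4 (length 23).
Tm: Tm = 64.9 + 41·(13 − 16.4)/23 = 58.8°C ✓
GC content: GC 13/23 = 56.5% ✓
GC clamp: 3' end TGG has 2 G/C ✓
homopolymer run: longest run = 5, exceeds 3 ✗

Fails: homopolymer run.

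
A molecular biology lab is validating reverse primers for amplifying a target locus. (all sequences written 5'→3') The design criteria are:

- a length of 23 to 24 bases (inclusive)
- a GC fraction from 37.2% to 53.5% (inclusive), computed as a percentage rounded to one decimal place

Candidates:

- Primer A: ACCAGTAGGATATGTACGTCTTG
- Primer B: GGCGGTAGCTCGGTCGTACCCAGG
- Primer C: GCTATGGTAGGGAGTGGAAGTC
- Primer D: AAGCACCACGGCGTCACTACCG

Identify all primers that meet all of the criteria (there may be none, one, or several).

Primer A only.

Primer A (23 nt, A=6 T=7 G=6 C=4): length 23 ✓; GC 10/23 = 43.5% ✓ — passes.
Primer B (24 nt, A=3 T=4 G=10 C=7): length 24 ✓; GC 17/24 = 70.8%, outside 37.2–53.5% ✗ — fails.
Primer C (22 nt, A=5 T=5 G=10 C=2): length 22, outside 23–24 ✗; GC 12/22 = 54.5%, outside 37.2–53.5% ✗ — fails.
Primer D (22 nt, A=6 T=2 G=5 C=9): length 22, outside 23–24 ✗; GC 14/22 = 63.6%, outside 37.2–53.5% ✗ — fails.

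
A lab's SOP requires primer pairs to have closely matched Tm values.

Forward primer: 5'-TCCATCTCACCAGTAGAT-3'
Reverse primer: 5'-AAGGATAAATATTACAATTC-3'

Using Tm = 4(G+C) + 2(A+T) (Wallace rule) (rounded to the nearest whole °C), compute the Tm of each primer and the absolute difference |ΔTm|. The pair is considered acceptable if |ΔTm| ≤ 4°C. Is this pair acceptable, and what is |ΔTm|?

|ΔTm| = 4°C; the pair is acceptable.

Forward: A=5 T=5 G=2 C=6 → Tm = 2·10 + 4·8 = 52°C.
Reverse: A=10 T=6 G=2 C=2 → Tm = 2·16 + 4·4 = 48°C.
|ΔTm| = |52 − 48| = 4°C, ≤ 4°C.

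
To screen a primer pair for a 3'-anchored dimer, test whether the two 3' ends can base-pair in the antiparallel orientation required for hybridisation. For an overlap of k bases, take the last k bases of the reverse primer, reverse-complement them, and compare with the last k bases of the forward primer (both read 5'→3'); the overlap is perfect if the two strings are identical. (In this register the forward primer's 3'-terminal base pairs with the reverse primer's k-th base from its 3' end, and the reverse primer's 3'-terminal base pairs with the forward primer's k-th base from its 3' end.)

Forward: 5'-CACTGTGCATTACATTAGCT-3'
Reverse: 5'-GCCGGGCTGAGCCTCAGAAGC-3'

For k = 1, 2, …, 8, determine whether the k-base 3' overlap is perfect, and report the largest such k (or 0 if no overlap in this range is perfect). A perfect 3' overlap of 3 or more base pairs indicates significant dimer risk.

Longest perfect overlap: 3 complementary base pairs; significant dimer risk (threshold 3).

Last 8 bases (5'→3') — forward …CATTAGCT, reverse …TCAGAAGC.
Reverse complement of the reverse primer's last 8 bases: GCTTCTGA; its first k bases are the reverse complement of the reverse primer's last k bases, so a perfect k-base overlap needs the forward primer's last k bases to equal them.
Comparing (forward last k vs required): k=1: T vs G ✗; k=2: CT vs GC ✗; k=3: GCT vs GCT ✓; k=4: AGCT vs GCTT ✗; k=5: TAGCT vs GCTTC ✗; k=6: TTAGCT vs GCTTCT ✗; k=7: ATTAGCT vs GCTTCTG ✗; k=8: CATTAGCT vs GCTTCTGA ✗.
Only k = 3 is perfect, so the longest perfect 3' overlap is 3.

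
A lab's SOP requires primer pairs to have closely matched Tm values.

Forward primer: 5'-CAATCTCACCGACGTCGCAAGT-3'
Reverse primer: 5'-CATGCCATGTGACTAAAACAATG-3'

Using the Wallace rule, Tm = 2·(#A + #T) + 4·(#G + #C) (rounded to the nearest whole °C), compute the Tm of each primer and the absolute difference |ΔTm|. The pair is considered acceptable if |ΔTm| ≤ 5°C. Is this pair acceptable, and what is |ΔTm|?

Forward: A=6 T=4 G=4 C=8 → Tm = 2·10 + 4·12 = 68°C.
Reverse: A=9 T=5 G=4 C=5 → Tm = 2·14 + 4·9 = 64°C.
|ΔTm| = |68 − 64| = 4°C, ≤ 5°C.

|ΔTm| = 4°C; the pair is acceptable.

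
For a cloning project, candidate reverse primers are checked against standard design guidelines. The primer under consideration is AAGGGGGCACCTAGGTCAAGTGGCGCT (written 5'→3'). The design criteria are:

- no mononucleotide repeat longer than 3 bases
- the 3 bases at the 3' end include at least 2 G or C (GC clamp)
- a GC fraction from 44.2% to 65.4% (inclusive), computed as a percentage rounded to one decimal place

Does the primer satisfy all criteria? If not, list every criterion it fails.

Fails: homopolymer run.

Base counts: A=6, T=4, G=11, C=6 (length 27).
homopolymer run: longest run = 5, exceeds 3 ✗
GC clamp: 3' end GCT has 2 G/C ✓
GC content: GC 17/27 = 63.0% ✓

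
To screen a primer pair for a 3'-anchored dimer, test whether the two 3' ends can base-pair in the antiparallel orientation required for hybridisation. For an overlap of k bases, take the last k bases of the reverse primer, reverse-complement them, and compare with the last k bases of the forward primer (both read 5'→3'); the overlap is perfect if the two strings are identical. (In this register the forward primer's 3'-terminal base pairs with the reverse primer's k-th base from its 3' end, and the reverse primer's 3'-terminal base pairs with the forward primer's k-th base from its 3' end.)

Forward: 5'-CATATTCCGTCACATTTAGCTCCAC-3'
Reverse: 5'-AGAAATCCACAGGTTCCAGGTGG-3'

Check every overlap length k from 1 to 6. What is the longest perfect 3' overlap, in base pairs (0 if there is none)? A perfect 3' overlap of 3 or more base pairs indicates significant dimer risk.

Longest perfect overlap: 4 complementary base pairs; significant dimer risk (threshold 3).

Last 6 bases (5'→3') — forward …CTCCAC, reverse …AGGTGG.
Reverse complement of the reverse primer's last 6 bases: CCACCT; its first k bases are the reverse complement of the reverse primer's last k bases, so a perfect k-base overlap needs the forward primer's last k bases to equal them.
Comparing (forward last k vs required): k=1: C vs C ✓; k=2: AC vs CC ✗; k=3: CAC vs CCA ✗; k=4: CCAC vs CCAC ✓; k=5: TCCAC vs CCACC ✗; k=6: CTCCAC vs CCACCT ✗.
Perfect overlaps at k = 1, 4; the largest is 4.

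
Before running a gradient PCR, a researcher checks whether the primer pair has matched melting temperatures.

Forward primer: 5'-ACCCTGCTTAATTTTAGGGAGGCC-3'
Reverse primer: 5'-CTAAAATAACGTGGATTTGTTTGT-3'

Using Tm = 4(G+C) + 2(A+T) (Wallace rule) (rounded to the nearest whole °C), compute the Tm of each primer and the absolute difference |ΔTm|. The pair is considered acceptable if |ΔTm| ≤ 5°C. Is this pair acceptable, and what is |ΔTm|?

Forward: A=5 T=7 G=6 C=6 → Tm = 2·12 + 4·12 = 72°C.
Reverse: A=7 T=10 G=5 C=2 → Tm = 2·17 + 4·7 = 62°C.
|ΔTm| = |72 − 62| = 10°C, > 5°C.

|ΔTm| = 10°C; the pair is not acceptable.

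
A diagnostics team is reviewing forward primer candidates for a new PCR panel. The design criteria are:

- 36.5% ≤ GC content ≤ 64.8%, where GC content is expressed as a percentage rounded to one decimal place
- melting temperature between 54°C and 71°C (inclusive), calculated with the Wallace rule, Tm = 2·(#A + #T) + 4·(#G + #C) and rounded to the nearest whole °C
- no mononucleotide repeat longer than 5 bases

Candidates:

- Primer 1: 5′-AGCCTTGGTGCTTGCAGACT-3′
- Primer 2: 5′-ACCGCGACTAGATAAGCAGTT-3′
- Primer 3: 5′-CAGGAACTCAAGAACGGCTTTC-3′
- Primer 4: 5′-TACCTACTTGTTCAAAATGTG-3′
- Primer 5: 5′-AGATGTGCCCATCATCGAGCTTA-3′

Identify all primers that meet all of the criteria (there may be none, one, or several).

Primer 1 (20 nt, A=3 T=6 G=6 C=5): GC 11/20 = 55.0% ✓; Tm = 2·9 + 4·11 = 62°C ✓; longest run = 2 ✓ — passes.
Primer 2 (21 nt, A=7 T=4 G=5 C=5): GC 10/21 = 47.6% ✓; Tm = 2·11 + 4·10 = 62°C ✓; longest run = 2 ✓ — passes.
Primer 3 (22 nt, A=7 T=4 G=5 C=6): GC 11/22 = 50.0% ✓; Tm = 2·11 + 4·11 = 66°C ✓; longest run = 3 ✓ — passes.
Primer 4 (21 nt, A=6 T=8 G=3 C=4): GC 7/21 = 33.3%, outside 36.5–64.8% ✗; Tm = 2·14 + 4·7 = 56°C ✓; longest run = 4 ✓ — fails.
Primer 5 (23 nt, A=6 T=6 G=5 C=6): GC 11/23 = 47.8% ✓; Tm = 2·12 + 4·11 = 68°C ✓; longest run = 3 ✓ — passes.

Primer 1, Primer 2, Primer 3 and Primer 5.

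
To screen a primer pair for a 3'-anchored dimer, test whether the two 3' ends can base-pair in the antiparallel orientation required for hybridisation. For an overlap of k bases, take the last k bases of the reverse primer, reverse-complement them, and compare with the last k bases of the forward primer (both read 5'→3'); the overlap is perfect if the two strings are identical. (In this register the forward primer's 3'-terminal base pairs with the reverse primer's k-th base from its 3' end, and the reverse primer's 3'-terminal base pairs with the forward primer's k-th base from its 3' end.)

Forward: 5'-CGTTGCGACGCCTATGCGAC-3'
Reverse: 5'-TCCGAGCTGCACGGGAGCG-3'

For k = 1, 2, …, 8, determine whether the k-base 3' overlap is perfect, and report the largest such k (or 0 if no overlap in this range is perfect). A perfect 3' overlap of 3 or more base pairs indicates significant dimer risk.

Last 8 bases (5'→3') — forward …TATGCGAC, reverse …CGGGAGCG.
Reverse complement of the reverse primer's last 8 bases: CGCTCCCG; its first k bases are the reverse complement of the reverse primer's last k bases, so a perfect k-base overlap needs the forward primer's last k bases to equal them.
Comparing (forward last k vs required): k=1: C vs C ✓; k=2: AC vs CG ✗; k=3: GAC vs CGC ✗; k=4: CGAC vs CGCT ✗; k=5: GCGAC vs CGCTC ✗; k=6: TGCGAC vs CGCTCC ✗; k=7: ATGCGAC vs CGCTCCC ✗; k=8: TATGCGAC vs CGCTCCCG ✗.
Only k = 1 is perfect, so the longest perfect 3' overlap is 1.

Longest perfect overlap: 1 complementary base pair; below the dimer-risk threshold (threshold 3).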